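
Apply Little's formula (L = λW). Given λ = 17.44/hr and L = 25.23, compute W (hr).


W = L/λ = 25.23/17.44 = 1.4467 hr

Final: 1.4467 hr


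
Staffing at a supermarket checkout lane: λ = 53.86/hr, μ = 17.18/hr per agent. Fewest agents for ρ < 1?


Stability requires cμ > λ ⇔ c > λ/μ.
λ/μ = 53.86/17.18 = 3.1350
Minimum integer c = ⌊3.1350⌋ + 1 = 4
Check: 4·17.18 = 68.72 > 53.86, while 3·17.18 = 51.54 ≤ 53.86

Final: 4 servers


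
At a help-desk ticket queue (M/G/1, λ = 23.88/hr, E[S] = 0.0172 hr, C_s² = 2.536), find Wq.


ρ = λ·E[S] = 23.88·0.0172 = 0.4107
E[S²] = E[S]²(1+C_s²) = 0.0172²·(1+2.536) = 0.001046
Wq = λ·E[S²]/(2(1−ρ)) = 23.88·0.001046/(2·0.5893) = 0.02120 hr

Final: 0.02120 hr


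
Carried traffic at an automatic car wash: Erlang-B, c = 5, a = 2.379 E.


B(5,2.379) = 0.060928 (Erlang-B)
Carried load = a(1 − B) = 2.379·(1 − 0.060928) = 2.379·0.939072 = 2.2341 E

Final: 2.2341 Erlangs


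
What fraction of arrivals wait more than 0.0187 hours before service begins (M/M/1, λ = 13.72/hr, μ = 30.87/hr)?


ρ = 13.72/30.87 = 0.4444
P(Wq > t) = ρ·e^{−(μ−λ)t} = 0.4444·e^{−0.3207}
= 0.4444·0.725637 = 0.322505

Final: 0.322505


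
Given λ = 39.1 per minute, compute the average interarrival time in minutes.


Mean interarrival time = 1/λ = 1/39.1 minute = 0.02558 minute
In minutes: 0.02558 × 1 = 0.02558 min

Final: 0.02558 min


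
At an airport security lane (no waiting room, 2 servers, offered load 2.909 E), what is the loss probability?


B(c,a) = (a^c/c!) / Σ_{k=0}^{c} a^k/k!
a^2/2! = 4.231140
Σ terms (k=0..2): 1.00000 + 2.90900 + 4.23114 = 8.140140
B = 4.231140/8.140140 = 0.519787

Final: 0.519787


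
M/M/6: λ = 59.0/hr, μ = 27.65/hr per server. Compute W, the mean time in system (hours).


a = 2.1338; ρ = 0.3556; P₀ = 0.118125
Lq = P₀·a^c·ρ/(c!(1−ρ)²) = 0.01326
Wq = Lq/λ = 0.01326/59.0 = 0.0002248 hr
W = Wq + 1/μ = 0.0002248 + 0.03617 = 0.03639 hr

Final: 0.03639 hr


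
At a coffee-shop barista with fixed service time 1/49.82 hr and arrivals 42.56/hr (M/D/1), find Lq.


ρ = 42.56/49.82 = 0.8543
M/D/1: Lq = ρ²/(2(1−ρ)) = 0.7298/(2·0.1457) = 2.50399

Final: 2.50399


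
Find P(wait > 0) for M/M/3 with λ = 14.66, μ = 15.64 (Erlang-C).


a = λ/μ = 0.9373; ρ = a/3 = 0.3124
P₀ = 0.388157 (from M/M/c formula)
C(c,a) = [a^c/(c!(1−ρ))]·P₀ = [0.82355/(6·0.6876)]·0.388157
= 0.19963·0.388157 = 0.077489

Final: 0.077489


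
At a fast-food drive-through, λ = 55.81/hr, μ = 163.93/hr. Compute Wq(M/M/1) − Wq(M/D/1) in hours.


ρ = 55.81/163.93 = 0.3405
Wq(M/M/1) = ρ/(μ−λ) = 0.3405/108.12 = 0.003149 hr
Wq(M/D/1) = ρ/(2(μ−λ)) = 0.001574 hr
Savings = 0.003149 − 0.001574 = 0.001574 hr

Final: 0.001574 hr


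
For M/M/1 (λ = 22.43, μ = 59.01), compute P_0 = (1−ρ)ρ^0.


ρ = 22.43/59.01 = 0.3801
P_n = (1−ρ)·ρ^n = (1 − 0.3801)·0.3801^0 = 0.6199·1.000000 = 0.619895

Final: 0.619895


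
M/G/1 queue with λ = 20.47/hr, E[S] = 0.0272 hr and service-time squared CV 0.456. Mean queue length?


ρ = λ·E[S] = 20.47·0.0272 = 0.5568
Lq = ρ²(1+C_s²)/(2(1−ρ)) = 0.3100·(1+0.456)/(2·0.4432)
= 0.3100·1.4560/0.8864 = 0.50920

Final: 0.50920


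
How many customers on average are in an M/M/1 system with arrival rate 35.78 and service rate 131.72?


ρ = λ/μ = 35.78/131.72 = 0.2716
L = ρ/(1−ρ) = 0.2716/(1 − 0.2716) = 0.2716/0.7284 = 0.3729

Final: 0.3729


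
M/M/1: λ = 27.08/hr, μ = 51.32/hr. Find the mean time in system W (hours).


W = 1/(μ−λ) = 1/(51.32 − 27.08) = 1/24.24 = 0.04125 hr

Final: 0.04125 hr


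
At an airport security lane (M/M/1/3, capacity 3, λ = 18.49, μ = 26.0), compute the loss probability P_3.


ρ = λ/μ = 18.49/26.0 = 0.7112
P_K = (1−ρ)ρ^K/(1−ρ^(K+1)) = (0.2888·0.359659)/(1 − 0.255773)
= 0.103886/0.744227 = 0.139589

Final: 0.139589


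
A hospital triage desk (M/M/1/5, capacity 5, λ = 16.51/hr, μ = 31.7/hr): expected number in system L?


ρ = 16.51/31.7 = 0.5208
L = ρ[1 − (K+1)ρ^K + Kρ^(K+1)] / [(1−ρ)(1−ρ^(K+1))]
Numerator: 0.5208·(1 − 6·0.038321 + 5·0.019958) = 0.453043
Denominator: (0.4792)·(0.980042) = 0.469616
L = 0.453043/0.469616 = 0.9647

Final: 0.9647


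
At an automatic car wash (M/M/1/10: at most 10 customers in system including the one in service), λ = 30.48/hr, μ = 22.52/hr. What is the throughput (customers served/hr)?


ρ = 1.3535; P_K = (1−ρ)ρ^10/(1−ρ^11) = 0.270856
λ_eff = λ(1 − P_K) = 30.48·(1 − 0.270856) = 30.48·0.729144 = 22.2243 /hr

Final: 22.2243 /hr


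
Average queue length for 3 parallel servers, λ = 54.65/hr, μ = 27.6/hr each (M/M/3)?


a = λ/μ = 1.9801; ρ = a/3 = 0.6600
P₀ = 0.114335
Lq = P₀·a^c·ρ / (c!·(1−ρ)²) = 0.114335·7.76324·0.6600/(6·0.11558)
= 0.84477

Final: 0.84477


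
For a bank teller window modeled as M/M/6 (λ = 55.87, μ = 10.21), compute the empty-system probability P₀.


a = λ/μ = 55.87/10.21 = 5.4721; ρ = a/c = 0.9120
Σ_{k=0}^{5} a^k/k! (terms k=0..5) = 1.00000 + 5.47209 + 14.97186 + 27.30911 + 37.35945 + 40.88683 = 126.99934
Tail: a^6/(6!(1−ρ)) = 26848.34845/(720·0.08799) = 423.81206
P₀ = 1/(126.99934 + 423.81206) = 1/550.81139 = 0.001816

Final: 0.001816


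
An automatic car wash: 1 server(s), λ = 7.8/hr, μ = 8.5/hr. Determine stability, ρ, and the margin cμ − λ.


Total capacity cμ = 1·8.5 = 8.50/hr
ρ = λ/(cμ) = 7.8/8.50 = 0.9176
Stable ⇔ ρ < 1: YES
Spare capacity = cμ − λ = 8.50 − 7.8 = 0.70/hr

Final: ρ = 0.9176; stable; margin = 0.70/hr


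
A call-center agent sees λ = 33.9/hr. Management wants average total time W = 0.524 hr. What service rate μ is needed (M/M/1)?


W = 1/(μ−λ) ⇒ μ − λ = 1/W = 1/0.524 = 1.9084
μ = λ + 1/W = 33.9 + 1.9084 = 35.8084 per hr

Final: 35.8084 /hr


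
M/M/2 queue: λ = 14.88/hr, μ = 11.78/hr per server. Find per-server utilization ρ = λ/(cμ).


ρ = λ/(cμ) = 14.88/(2·11.78) = 14.88/23.56 = 0.6316

Final: 0.6316


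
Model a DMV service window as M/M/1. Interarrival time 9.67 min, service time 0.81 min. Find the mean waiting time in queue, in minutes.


λ = 60/9.67 = 6.2048 /hr
μ = 60/0.81 = 74.0741 /hr
ρ = λ/μ = 6.2048/74.0741 = 0.08376
Wq = ρ/(μ−λ) = 0.08376/(74.0741−6.2048) = 0.001234 hr
In minutes: 0.001234·60 = 0.07405 min

Final: 0.07405 min


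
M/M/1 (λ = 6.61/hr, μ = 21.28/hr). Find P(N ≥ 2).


ρ = 6.61/21.28 = 0.3106
P(N ≥ n) = ρ^n = 0.3106^2 = 0.096485

Final: 0.096485


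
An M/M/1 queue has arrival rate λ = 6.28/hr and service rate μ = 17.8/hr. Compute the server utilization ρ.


ρ = λ/μ = 6.28/17.8 = 0.3528

Final: 0.3528


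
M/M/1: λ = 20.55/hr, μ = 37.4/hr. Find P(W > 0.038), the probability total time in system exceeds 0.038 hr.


W ~ Exponential(μ−λ) for M/M/1.
μ − λ = 37.4 − 20.55 = 16.8500
P(W > t) = e^{−(μ−λ)t} = e^{−0.6403} = 0.527134

Final: 0.527134


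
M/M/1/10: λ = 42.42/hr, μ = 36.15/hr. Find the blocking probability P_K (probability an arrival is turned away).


ρ = λ/μ = 42.42/36.15 = 1.1734
P_K = (1−ρ)ρ^K/(1−ρ^(K+1)) = (-0.1734·4.950210)/(1 − 5.808794)
= -0.858584/-4.808794 = 0.178545

Final: 0.178545


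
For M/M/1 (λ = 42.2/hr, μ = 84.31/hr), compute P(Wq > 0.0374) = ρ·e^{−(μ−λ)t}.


ρ = 42.2/84.31 = 0.5005
P(Wq > t) = ρ·e^{−(μ−λ)t} = 0.5005·e^{−1.5749}
= 0.5005·0.207025 = 0.103623

Final: 0.103623


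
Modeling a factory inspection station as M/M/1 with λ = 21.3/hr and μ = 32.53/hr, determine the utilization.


ρ = λ/μ = 21.3/32.53 = 0.6548

Final: 0.6548


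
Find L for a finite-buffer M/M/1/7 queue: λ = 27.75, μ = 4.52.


ρ = 27.75/4.52 = 6.1394
L = ρ[1 − (K+1)ρ^K + Kρ^(K+1)] / [(1−ρ)(1−ρ^(K+1))]
Numerator: 6.1394·(1 − 8·328754.622903 + 7·2018349.731319) = 70593127.604925
Denominator: (-5.1394)·(-2018348.731319) = 10373062.174457
L = 70593127.604925/10373062.174457 = 6.8054

Final: 6.8054


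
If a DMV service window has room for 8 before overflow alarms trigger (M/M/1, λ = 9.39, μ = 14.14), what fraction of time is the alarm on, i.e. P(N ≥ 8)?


ρ = 9.39/14.14 = 0.6641
P(N ≥ n) = ρ^n = 0.6641^8 = 0.037821

Final: 0.037821


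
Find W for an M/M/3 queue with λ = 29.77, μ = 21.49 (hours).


a = 1.3853; ρ = 0.4618; P₀ = 0.239922
Lq = P₀·a^c·ρ/(c!(1−ρ)²) = 0.16944
Wq = Lq/λ = 0.16944/29.77 = 0.005692 hr
W = Wq + 1/μ = 0.005692 + 0.04653 = 0.05223 hr

Final: 0.05223 hr


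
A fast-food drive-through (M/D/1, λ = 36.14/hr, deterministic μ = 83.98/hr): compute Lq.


ρ = 36.14/83.98 = 0.4303
M/D/1: Lq = ρ²/(2(1−ρ)) = 0.1852/(2·0.5697) = 0.16255

Final: 0.16255


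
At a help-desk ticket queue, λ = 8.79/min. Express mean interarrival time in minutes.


Mean interarrival time = 1/λ = 1/8.79 minute = 0.11377 minute
In minutes: 0.11377 × 1 = 0.1138 min

Final: 0.1138 min


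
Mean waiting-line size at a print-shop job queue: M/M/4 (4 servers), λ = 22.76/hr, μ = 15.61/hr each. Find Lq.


a = λ/μ = 1.4580; ρ = a/4 = 0.3645
P₀ = 0.230739
Lq = P₀·a^c·ρ / (c!·(1−ρ)²) = 0.230739·4.51937·0.3645/(24·0.40385)
= 0.03922

Final: 0.03922


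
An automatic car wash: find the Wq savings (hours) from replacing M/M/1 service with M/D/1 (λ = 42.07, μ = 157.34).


ρ = 42.07/157.34 = 0.2674
Wq(M/M/1) = ρ/(μ−λ) = 0.2674/115.27 = 0.002320 hr
Wq(M/D/1) = ρ/(2(μ−λ)) = 0.001160 hr
Savings = 0.002320 − 0.001160 = 0.001160 hr

Final: 0.001160 hr


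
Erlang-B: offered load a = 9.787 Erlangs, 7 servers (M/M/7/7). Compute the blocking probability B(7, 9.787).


B(c,a) = (a^c/c!) / Σ_{k=0}^{c} a^k/k!
a^7/7! = 1706.540430
Σ terms (k=0..7): 1.00000 + 9.78700 + 47.89268 + 156.24190 + 382.28487 + 748.28441 + 1220.57658 + 1706.54043 = 4272.607877
B = 1706.540430/4272.607877 = 0.399414

Final: 0.399414


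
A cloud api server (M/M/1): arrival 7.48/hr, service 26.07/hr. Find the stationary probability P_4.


ρ = 7.48/26.07 = 0.2869
P_n = (1−ρ)·ρ^n = (1 − 0.2869)·0.2869^4 = 0.7131·0.006777 = 0.004833

Final: 0.004833


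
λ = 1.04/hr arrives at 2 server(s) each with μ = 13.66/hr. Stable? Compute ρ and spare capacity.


Total capacity cμ = 2·13.66 = 27.32/hr
ρ = λ/(cμ) = 1.04/27.32 = 0.03807
Stable ⇔ ρ < 1: YES
Spare capacity = cμ − λ = 27.32 − 1.04 = 26.28/hr

Final: ρ = 0.03807; stable; margin = 26.28/hr


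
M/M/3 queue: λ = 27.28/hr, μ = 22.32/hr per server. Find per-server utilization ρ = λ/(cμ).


ρ = λ/(cμ) = 27.28/(3·22.32) = 27.28/66.96 = 0.4074

Final: 0.4074


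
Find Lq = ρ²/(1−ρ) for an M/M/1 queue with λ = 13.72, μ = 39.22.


ρ = 13.72/39.22 = 0.3498
Lq = ρ²/(1−ρ) = 0.1224/0.6502 = 0.1882

Final: 0.1882


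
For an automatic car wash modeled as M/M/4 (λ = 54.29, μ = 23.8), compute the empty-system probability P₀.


a = λ/μ = 54.29/23.8 = 2.2811; ρ = a/c = 0.5703
Σ_{k=0}^{3} a^k/k! (terms k=0..3) = 1.00000 + 2.28109 + 2.60169 + 1.97823 = 7.86102
Tail: a^4/(4!(1−ρ)) = 27.07519/(24·0.4297) = 2.62523
P₀ = 1/(7.86102 + 2.62523) = 1/10.48625 = 0.095363

Final: 0.095363


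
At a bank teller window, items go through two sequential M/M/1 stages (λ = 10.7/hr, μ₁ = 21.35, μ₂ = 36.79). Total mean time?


Each node sees arrival rate λ = 10.7/hr (tandem ⇒ throughput preserved).
W₁ = 1/(μ₁−λ) = 1/(21.35−10.7) = 0.09390 hr
W₂ = 1/(μ₂−λ) = 1/(36.79−10.7) = 0.03833 hr
W_total = W₁ + W₂ = 0.09390 + 0.03833 = 0.13223 hr

Final: 0.13223 hr


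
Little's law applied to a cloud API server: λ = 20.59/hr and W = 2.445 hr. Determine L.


L = λW = 20.59·2.445 = 50.3425

Final: 50.3425


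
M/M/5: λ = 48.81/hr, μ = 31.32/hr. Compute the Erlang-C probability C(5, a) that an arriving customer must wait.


a = λ/μ = 1.5584; ρ = a/5 = 0.3117
P₀ = 0.210054 (from M/M/c formula)
C(c,a) = [a^c/(c!(1−ρ))]·P₀ = [9.19253/(120·0.6883)]·0.210054
= 0.11129·0.210054 = 0.023378

Final: 0.023378


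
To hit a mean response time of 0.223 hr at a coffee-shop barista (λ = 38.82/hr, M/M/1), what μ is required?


W = 1/(μ−λ) ⇒ μ − λ = 1/W = 1/0.223 = 4.4843
μ = λ + 1/W = 38.82 + 4.4843 = 43.3043 per hr

Final: 43.3043 /hr


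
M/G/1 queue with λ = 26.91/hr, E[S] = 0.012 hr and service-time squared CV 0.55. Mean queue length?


ρ = λ·E[S] = 26.91·0.012 = 0.3229
Lq = ρ²(1+C_s²)/(2(1−ρ)) = 0.1043·(1+0.55)/(2·0.6771)
= 0.1043·1.5500/1.3542 = 0.11936

Final: 0.11936


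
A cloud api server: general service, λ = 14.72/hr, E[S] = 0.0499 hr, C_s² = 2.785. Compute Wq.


ρ = λ·E[S] = 14.72·0.0499 = 0.7345
E[S²] = E[S]²(1+C_s²) = 0.0499²·(1+2.785) = 0.009425
Wq = λ·E[S²]/(2(1−ρ)) = 14.72·0.009425/(2·0.2655) = 0.26129 hr

Final: 0.26129 hr


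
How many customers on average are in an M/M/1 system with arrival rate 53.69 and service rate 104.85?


ρ = λ/μ = 53.69/104.85 = 0.5121
L = ρ/(1−ρ) = 0.5121/(1 − 0.5121) = 0.5121/0.4879 = 1.0495

Final: 1.0495


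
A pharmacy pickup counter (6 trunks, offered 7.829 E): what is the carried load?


B(6,7.829) = 0.380325 (Erlang-B)
Carried load = a(1 − B) = 7.829·(1 − 0.380325) = 7.829·0.619675 = 4.8514 E

Final: 4.8514 Erlangs


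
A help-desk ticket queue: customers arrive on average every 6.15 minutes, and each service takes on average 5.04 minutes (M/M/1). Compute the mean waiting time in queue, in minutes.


λ = 60/6.15 = 9.7561 /hr
μ = 60/5.04 = 11.9048 /hr
ρ = λ/μ = 9.7561/11.9048 = 0.8195
Wq = ρ/(μ−λ) = 0.8195/(11.9048−9.7561) = 0.38141 hr
In minutes: 0.38141·60 = 22.884 min

Final: 22.884 min


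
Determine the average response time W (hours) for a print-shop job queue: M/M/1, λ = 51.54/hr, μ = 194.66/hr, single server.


W = 1/(μ−λ) = 1/(194.66 − 51.54) = 1/143.12 = 0.006987 hr

Final: 0.006987 hr


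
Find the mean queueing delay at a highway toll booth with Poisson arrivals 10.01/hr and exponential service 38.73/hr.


ρ = 10.01/38.73 = 0.2585
Wq = ρ/(μ−λ) = 0.2585/(38.73 − 10.01) = 0.2585/28.72 = 0.008999 hr

Final: 0.008999 hr


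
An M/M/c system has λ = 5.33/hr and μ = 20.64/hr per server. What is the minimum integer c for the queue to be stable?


Stability requires cμ > λ ⇔ c > λ/μ.
λ/μ = 5.33/20.64 = 0.2582
Minimum integer c = ⌊0.2582⌋ + 1 = 1
Check: 1·20.64 = 20.64 > 5.33, while 0·20.64 = 0.00 ≤ 5.33

Final: 1 servers


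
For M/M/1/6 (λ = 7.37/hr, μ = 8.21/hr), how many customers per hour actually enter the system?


ρ = 0.8977; P_K = (1−ρ)ρ^6/(1−ρ^7) = 0.100973
λ_eff = λ(1 − P_K) = 7.37·(1 − 0.100973) = 7.37·0.899027 = 6.6258 /hr

Final: 6.6258 /hr


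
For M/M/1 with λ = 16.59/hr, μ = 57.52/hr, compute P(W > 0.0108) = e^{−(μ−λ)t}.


W ~ Exponential(μ−λ) for M/M/1.
μ − λ = 57.52 − 16.59 = 40.9300
P(W > t) = e^{−(μ−λ)t} = e^{−0.4420} = 0.642721

Final: 0.642721


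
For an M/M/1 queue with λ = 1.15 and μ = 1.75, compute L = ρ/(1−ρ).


ρ = λ/μ = 1.15/1.75 = 0.6571
L = ρ/(1−ρ) = 0.6571/(1 − 0.6571) = 0.6571/0.3429 = 1.9167

Final: 1.9167


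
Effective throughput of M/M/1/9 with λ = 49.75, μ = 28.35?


ρ = 1.7549; P_K = (1−ρ)ρ^9/(1−ρ^10) = 0.431710
λ_eff = λ(1 − P_K) = 49.75·(1 − 0.431710) = 49.75·0.568290 = 28.2724 /hr

Final: 28.2724 /hr


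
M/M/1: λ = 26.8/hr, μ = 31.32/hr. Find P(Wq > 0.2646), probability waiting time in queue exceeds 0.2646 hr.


ρ = 26.8/31.32 = 0.8557
P(Wq > t) = ρ·e^{−(μ−λ)t} = 0.8557·e^{−1.1960}
= 0.8557·0.302404 = 0.258762

Final: 0.258762


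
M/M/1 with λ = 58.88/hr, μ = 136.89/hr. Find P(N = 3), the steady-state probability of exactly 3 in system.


ρ = 58.88/136.89 = 0.4301
P_n = (1−ρ)·ρ^n = (1 − 0.4301)·0.4301^3 = 0.5699·0.079577 = 0.045349

Final: 0.045349


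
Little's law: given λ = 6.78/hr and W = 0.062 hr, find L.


L = λW = 6.78·0.062 = 0.4204

Final: 0.4204


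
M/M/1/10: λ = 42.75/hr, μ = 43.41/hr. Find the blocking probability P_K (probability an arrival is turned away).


ρ = λ/μ = 42.75/43.41 = 0.9848
P_K = (1−ρ)ρ^K/(1−ρ^(K+1)) = (0.01520·0.857953)/(1 − 0.844908)
= 0.013044/0.155092 = 0.084106

Final: 0.084106


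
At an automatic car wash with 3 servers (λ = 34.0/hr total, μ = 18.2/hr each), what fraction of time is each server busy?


ρ = λ/(cμ) = 34.0/(3·18.2) = 34.0/54.60 = 0.6227

Final: 0.6227


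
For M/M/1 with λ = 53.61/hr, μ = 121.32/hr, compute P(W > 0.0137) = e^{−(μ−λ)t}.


W ~ Exponential(μ−λ) for M/M/1.
μ − λ = 121.32 − 53.61 = 67.7100
P(W > t) = e^{−(μ−λ)t} = e^{−0.9276} = 0.395491

Final: 0.395491


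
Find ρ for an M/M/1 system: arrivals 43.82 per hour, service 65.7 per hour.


ρ = λ/μ = 43.82/65.7 = 0.6670

Final: 0.6670


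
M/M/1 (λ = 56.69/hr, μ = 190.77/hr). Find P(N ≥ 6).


ρ = 56.69/190.77 = 0.2972
P(N ≥ n) = ρ^n = 0.2972^6 = 0.0006886

Final: 0.0006886


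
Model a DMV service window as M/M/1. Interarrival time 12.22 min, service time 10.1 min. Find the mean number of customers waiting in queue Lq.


λ = 60/12.22 = 4.9100 /hr
μ = 60/10.1 = 5.9406 /hr
ρ = λ/μ = 4.9100/5.9406 = 0.8265
Lq = ρ²/(1−ρ) = 0.6831/0.1735 = 3.9376

Final: 3.9376


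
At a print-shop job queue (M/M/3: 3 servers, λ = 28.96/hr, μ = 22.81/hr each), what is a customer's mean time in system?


a = 1.2696; ρ = 0.4232; P₀ = 0.272707
Lq = P₀·a^c·ρ/(c!(1−ρ)²) = 0.11832
Wq = Lq/λ = 0.11832/28.96 = 0.004086 hr
W = Wq + 1/μ = 0.004086 + 0.04384 = 0.04793 hr

Final: 0.04793 hr


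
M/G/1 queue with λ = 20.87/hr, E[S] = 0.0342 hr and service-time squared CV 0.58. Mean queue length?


ρ = λ·E[S] = 20.87·0.0342 = 0.7138
Lq = ρ²(1+C_s²)/(2(1−ρ)) = 0.5094·(1+0.58)/(2·0.2862)
= 0.5094·1.5800/0.5725 = 1.40600

Final: 1.40600


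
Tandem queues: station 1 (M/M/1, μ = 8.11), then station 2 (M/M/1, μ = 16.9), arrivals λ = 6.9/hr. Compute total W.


Each node sees arrival rate λ = 6.9/hr (tandem ⇒ throughput preserved).
W₁ = 1/(μ₁−λ) = 1/(8.11−6.9) = 0.82645 hr
W₂ = 1/(μ₂−λ) = 1/(16.9−6.9) = 0.10000 hr
W_total = W₁ + W₂ = 0.82645 + 0.10000 = 0.92645 hr

Final: 0.92645 hr


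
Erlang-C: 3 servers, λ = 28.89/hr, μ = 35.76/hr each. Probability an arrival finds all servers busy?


a = λ/μ = 0.8079; ρ = a/3 = 0.2693
P₀ = 0.443558 (from M/M/c formula)
C(c,a) = [a^c/(c!(1−ρ))]·P₀ = [0.52729/(6·0.7307)]·0.443558
= 0.12027·0.443558 = 0.053347

Final: 0.053347


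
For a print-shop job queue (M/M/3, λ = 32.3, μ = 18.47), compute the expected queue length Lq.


a = λ/μ = 1.7488; ρ = a/3 = 0.5829
P₀ = 0.155882
Lq = P₀·a^c·ρ / (c!·(1−ρ)²) = 0.155882·5.34819·0.5829/(6·0.17395)
= 0.46563

Final: 0.46563


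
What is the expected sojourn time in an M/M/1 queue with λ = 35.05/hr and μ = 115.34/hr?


W = 1/(μ−λ) = 1/(115.34 − 35.05) = 1/80.29 = 0.01245 hr

Final: 0.01245 hr


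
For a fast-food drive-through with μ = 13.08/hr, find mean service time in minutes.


Mean service time = 1/μ = 1/13.08 hour = 0.07645 hour
In minutes: 0.07645 × 60 = 4.5872 min

Final: 4.5872 min


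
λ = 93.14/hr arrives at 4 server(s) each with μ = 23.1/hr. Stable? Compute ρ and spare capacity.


Total capacity cμ = 4·23.1 = 92.40/hr
ρ = λ/(cμ) = 93.14/92.40 = 1.0080
Stable ⇔ ρ < 1: NO
Spare capacity = cμ − λ = 92.40 − 93.14 = -0.74/hr

Final: ρ = 1.0080; unstable; margin = -0.74/hr


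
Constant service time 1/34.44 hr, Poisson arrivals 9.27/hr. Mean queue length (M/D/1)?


ρ = 9.27/34.44 = 0.2692
M/D/1: Lq = ρ²/(2(1−ρ)) = 0.07245/(2·0.7308) = 0.04957

Final: 0.04957


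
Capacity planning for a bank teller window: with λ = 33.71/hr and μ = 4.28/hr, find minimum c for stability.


Stability requires cμ > λ ⇔ c > λ/μ.
λ/μ = 33.71/4.28 = 7.8762
Minimum integer c = ⌊7.8762⌋ + 1 = 8
Check: 8·4.28 = 34.24 > 33.71, while 7·4.28 = 29.96 ≤ 33.71

Final: 8 servers


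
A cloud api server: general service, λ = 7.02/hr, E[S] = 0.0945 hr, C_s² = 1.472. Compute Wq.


ρ = λ·E[S] = 7.02·0.0945 = 0.6634
E[S²] = E[S]²(1+C_s²) = 0.0945²·(1+1.472) = 0.022076
Wq = λ·E[S²]/(2(1−ρ)) = 7.02·0.022076/(2·0.3366) = 0.23019 hr

Final: 0.23019 hr


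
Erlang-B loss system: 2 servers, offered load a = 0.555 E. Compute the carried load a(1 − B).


B(2,0.555) = 0.090118 (Erlang-B)
Carried load = a(1 − B) = 0.555·(1 − 0.090118) = 0.555·0.909882 = 0.5050 E

Final: 0.5050 Erlangs


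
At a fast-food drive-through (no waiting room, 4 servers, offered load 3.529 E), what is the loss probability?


B(c,a) = (a^c/c!) / Σ_{k=0}^{c} a^k/k!
a^4/4! = 6.462423
Σ terms (k=0..4): 1.00000 + 3.52900 + 6.22692 + 7.32493 + 6.46242 = 24.543278
B = 6.462423/24.543278 = 0.263307

Final: 0.263307


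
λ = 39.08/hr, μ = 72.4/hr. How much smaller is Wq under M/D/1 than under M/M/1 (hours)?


ρ = 39.08/72.4 = 0.5398
Wq(M/M/1) = ρ/(μ−λ) = 0.5398/33.32 = 0.01620 hr
Wq(M/D/1) = ρ/(2(μ−λ)) = 0.008100 hr
Savings = 0.01620 − 0.008100 = 0.008100 hr

Final: 0.008100 hr


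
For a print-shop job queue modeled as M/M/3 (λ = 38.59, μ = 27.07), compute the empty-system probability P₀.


a = λ/μ = 38.59/27.07 = 1.4256; ρ = a/c = 0.4752
Σ_{k=0}^{2} a^k/k! (terms k=0..2) = 1.00000 + 1.42556 + 1.01612 = 3.44168
Tail: a^3/(3!(1−ρ)) = 2.89707/(6·0.5248) = 0.92004
P₀ = 1/(3.44168 + 0.92004) = 1/4.36171 = 0.229268

Final: 0.229268


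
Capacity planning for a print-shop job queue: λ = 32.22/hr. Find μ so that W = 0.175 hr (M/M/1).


W = 1/(μ−λ) ⇒ μ − λ = 1/W = 1/0.175 = 5.7143
μ = λ + 1/W = 32.22 + 5.7143 = 37.9343 per hr

Final: 37.9343 /hr


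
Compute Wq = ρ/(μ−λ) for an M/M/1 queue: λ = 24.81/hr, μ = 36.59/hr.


ρ = 24.81/36.59 = 0.6781
Wq = ρ/(μ−λ) = 0.6781/(36.59 − 24.81) = 0.6781/11.78 = 0.05756 hr

Final: 0.05756 hr


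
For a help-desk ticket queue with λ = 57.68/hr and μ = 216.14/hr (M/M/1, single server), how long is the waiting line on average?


ρ = 57.68/216.14 = 0.2669
Lq = ρ²/(1−ρ) = 0.07122/0.7331 = 0.09714

Final: 0.09714


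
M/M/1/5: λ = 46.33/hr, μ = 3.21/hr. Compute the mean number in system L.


ρ = 46.33/3.21 = 14.4330
L = ρ[1 − (K+1)ρ^K + Kρ^(K+1)] / [(1−ρ)(1−ρ^(K+1))]
Numerator: 14.4330·(1 − 6·626305.663606 + 5·9039483.300584) = 598098412.629609
Denominator: (-13.4330)·(-9039482.300584) = 121427562.866412
L = 598098412.629609/121427562.866412 = 4.9256

Final: 4.9256


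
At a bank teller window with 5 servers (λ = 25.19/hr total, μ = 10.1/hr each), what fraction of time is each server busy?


ρ = λ/(cμ) = 25.19/(5·10.1) = 25.19/50.50 = 0.4988

Final: 0.4988


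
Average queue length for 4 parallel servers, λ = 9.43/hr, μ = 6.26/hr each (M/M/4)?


a = λ/μ = 1.5064; ρ = a/4 = 0.3766
P₀ = 0.219545
Lq = P₀·a^c·ρ / (c!·(1−ρ)²) = 0.219545·5.14931·0.3766/(24·0.38863)
= 0.04565

Final: 0.04565


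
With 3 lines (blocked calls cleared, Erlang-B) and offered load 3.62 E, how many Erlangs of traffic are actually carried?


B(3,3.62) = 0.414410 (Erlang-B)
Carried load = a(1 − B) = 3.62·(1 − 0.414410) = 3.62·0.585590 = 2.1198 E

Final: 2.1198 Erlangs


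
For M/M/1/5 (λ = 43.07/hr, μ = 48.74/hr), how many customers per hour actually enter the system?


ρ = 0.8837; P_K = (1−ρ)ρ^5/(1−ρ^6) = 0.119655
λ_eff = λ(1 − P_K) = 43.07·(1 − 0.119655) = 43.07·0.880345 = 37.9165 /hr

Final: 37.9165 /hr


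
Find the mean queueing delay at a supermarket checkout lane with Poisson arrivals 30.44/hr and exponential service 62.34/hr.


ρ = 30.44/62.34 = 0.4883
Wq = ρ/(μ−λ) = 0.4883/(62.34 − 30.44) = 0.4883/31.90 = 0.01531 hr

Final: 0.01531 hr


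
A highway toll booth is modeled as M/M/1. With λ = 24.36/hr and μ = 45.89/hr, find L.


ρ = λ/μ = 24.36/45.89 = 0.5308
L = ρ/(1−ρ) = 0.5308/(1 − 0.5308) = 0.5308/0.4692 = 1.1314

Final: 1.1314


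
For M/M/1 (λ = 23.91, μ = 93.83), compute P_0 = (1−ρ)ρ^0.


ρ = 23.91/93.83 = 0.2548
P_n = (1−ρ)·ρ^n = (1 − 0.2548)·0.2548^0 = 0.7452·1.000000 = 0.745177

Final: 0.745177


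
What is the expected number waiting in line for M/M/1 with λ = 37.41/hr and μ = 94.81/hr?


ρ = 37.41/94.81 = 0.3946
Lq = ρ²/(1−ρ) = 0.1557/0.6054 = 0.2572

Final: 0.2572


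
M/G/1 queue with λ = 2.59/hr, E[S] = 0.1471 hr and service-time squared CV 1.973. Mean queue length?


ρ = λ·E[S] = 2.59·0.1471 = 0.3810
Lq = ρ²(1+C_s²)/(2(1−ρ)) = 0.1452·(1+1.973)/(2·0.6190)
= 0.1452·2.9730/1.2380 = 0.34857

Final: 0.34857


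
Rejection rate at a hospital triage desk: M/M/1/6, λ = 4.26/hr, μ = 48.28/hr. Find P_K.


ρ = λ/μ = 4.26/48.28 = 0.08824
P_K = (1−ρ)ρ^K/(1−ρ^(K+1)) = (0.9118·0.0000004719)/(1 − 0.00000004164)
= 0.0000004303/1.000000 = 0.0000004303

Final: 0.0000004303


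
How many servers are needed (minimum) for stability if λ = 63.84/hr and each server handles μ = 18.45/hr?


Stability requires cμ > λ ⇔ c > λ/μ.
λ/μ = 63.84/18.45 = 3.4602
Minimum integer c = ⌊3.4602⌋ + 1 = 4
Check: 4·18.45 = 73.80 > 63.84, while 3·18.45 = 55.35 ≤ 63.84

Final: 4 servers


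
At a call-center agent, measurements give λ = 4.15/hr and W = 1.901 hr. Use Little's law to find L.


L = λW = 4.15·1.901 = 7.8892

Final: 7.8892


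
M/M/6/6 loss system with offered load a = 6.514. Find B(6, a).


B(c,a) = (a^c/c!) / Σ_{k=0}^{c} a^k/k!
a^6/6! = 106.109442
Σ terms (k=0..6): 1.00000 + 6.51400 + 21.21610 + 46.06722 + 75.02047 + 97.73667 + 106.10944 = 353.663897
B = 106.109442/353.663897 = 0.300029

Final: 0.300029


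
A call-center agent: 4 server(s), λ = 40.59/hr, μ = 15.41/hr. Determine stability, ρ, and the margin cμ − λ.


Total capacity cμ = 4·15.41 = 61.64/hr
ρ = λ/(cμ) = 40.59/61.64 = 0.6585
Stable ⇔ ρ < 1: YES
Spare capacity = cμ − λ = 61.64 − 40.59 = 21.05/hr

Final: ρ = 0.6585; stable; margin = 21.05/hr


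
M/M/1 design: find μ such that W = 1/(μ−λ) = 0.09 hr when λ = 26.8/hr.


W = 1/(μ−λ) ⇒ μ − λ = 1/W = 1/0.09 = 11.1111
μ = λ + 1/W = 26.8 + 11.1111 = 37.9111 per hr

Final: 37.9111 /hr


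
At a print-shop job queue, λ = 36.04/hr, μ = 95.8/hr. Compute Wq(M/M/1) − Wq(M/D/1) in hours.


ρ = 36.04/95.8 = 0.3762
Wq(M/M/1) = ρ/(μ−λ) = 0.3762/59.76 = 0.006295 hr
Wq(M/D/1) = ρ/(2(μ−λ)) = 0.003148 hr
Savings = 0.006295 − 0.003148 = 0.003148 hr

Final: 0.003148 hr


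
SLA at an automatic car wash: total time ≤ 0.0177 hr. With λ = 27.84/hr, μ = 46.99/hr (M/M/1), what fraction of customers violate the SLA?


W ~ Exponential(μ−λ) for M/M/1.
μ − λ = 46.99 − 27.84 = 19.1500
P(W > t) = e^{−(μ−λ)t} = e^{−0.3390} = 0.712515

Final: 0.712515


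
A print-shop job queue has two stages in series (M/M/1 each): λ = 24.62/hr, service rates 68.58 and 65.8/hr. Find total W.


Each node sees arrival rate λ = 24.62/hr (tandem ⇒ throughput preserved).
W₁ = 1/(μ₁−λ) = 1/(68.58−24.62) = 0.02275 hr
W₂ = 1/(μ₂−λ) = 1/(65.8−24.62) = 0.02428 hr
W_total = W₁ + W₂ = 0.02275 + 0.02428 = 0.04703 hr

Final: 0.04703 hr


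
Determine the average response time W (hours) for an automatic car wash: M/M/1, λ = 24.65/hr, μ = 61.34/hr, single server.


W = 1/(μ−λ) = 1/(61.34 − 24.65) = 1/36.69 = 0.02726 hr

Final: 0.02726 hr


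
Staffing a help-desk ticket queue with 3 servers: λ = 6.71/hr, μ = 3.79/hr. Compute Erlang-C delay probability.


a = λ/μ = 1.7704; ρ = a/3 = 0.5901
P₀ = 0.151644 (from M/M/c formula)
C(c,a) = [a^c/(c!(1−ρ))]·P₀ = [5.54945/(6·0.4099)]·0.151644
= 2.25670·0.151644 = 0.342215

Final: 0.342215


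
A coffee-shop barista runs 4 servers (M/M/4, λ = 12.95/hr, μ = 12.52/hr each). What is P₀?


a = λ/μ = 12.95/12.52 = 1.0343; ρ = a/c = 0.2586
Σ_{k=0}^{3} a^k/k! (terms k=0..3) = 1.00000 + 1.03435 + 0.53493 + 0.18444 = 2.75372
Tail: a^4/(4!(1−ρ)) = 1.14462/(24·0.7414) = 0.06433
P₀ = 1/(2.75372 + 0.06433) = 1/2.81804 = 0.354856

Final: 0.354856


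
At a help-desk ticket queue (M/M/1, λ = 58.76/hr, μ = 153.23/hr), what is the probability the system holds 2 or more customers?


ρ = 58.76/153.23 = 0.3835
P(N ≥ n) = ρ^n = 0.3835^2 = 0.147054

Final: 0.147054


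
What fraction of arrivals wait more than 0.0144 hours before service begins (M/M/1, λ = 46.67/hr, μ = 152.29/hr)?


ρ = 46.67/152.29 = 0.3065
P(Wq > t) = ρ·e^{−(μ−λ)t} = 0.3065·e^{−1.5209}
= 0.3065·0.218509 = 0.066963

Final: 0.066963


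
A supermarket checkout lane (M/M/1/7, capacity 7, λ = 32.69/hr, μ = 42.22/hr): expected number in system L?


ρ = 32.69/42.22 = 0.7743
L = ρ[1 − (K+1)ρ^K + Kρ^(K+1)] / [(1−ρ)(1−ρ^(K+1))]
Numerator: 0.7743·(1 − 8·0.166831 + 7·0.129174) = 0.441003
Denominator: (0.2257)·(0.870826) = 0.196565
L = 0.441003/0.196565 = 2.2435

Final: 2.2435


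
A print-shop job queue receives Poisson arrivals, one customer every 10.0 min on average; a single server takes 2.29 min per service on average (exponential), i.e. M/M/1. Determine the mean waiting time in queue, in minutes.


λ = 60/10.0 = 6.0000 /hr
μ = 60/2.29 = 26.2009 /hr
ρ = λ/μ = 6.0000/26.2009 = 0.2290
Wq = ρ/(μ−λ) = 0.2290/(26.2009−6.0000) = 0.01134 hr
In minutes: 0.01134·60 = 0.6802 min

Final: 0.6802 min


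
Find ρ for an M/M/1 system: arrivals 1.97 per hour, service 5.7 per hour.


ρ = λ/μ = 1.97/5.7 = 0.3456

Final: 0.3456


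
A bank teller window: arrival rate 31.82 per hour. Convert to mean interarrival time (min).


Mean interarrival time = 1/λ = 1/31.82 hour = 0.03143 hour
In minutes: 0.03143 × 60 = 1.8856 min

Final: 1.8856 min


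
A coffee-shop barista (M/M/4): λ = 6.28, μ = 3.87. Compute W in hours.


a = 1.6227; ρ = 0.4057; P₀ = 0.194639
Lq = P₀·a^c·ρ/(c!(1−ρ)²) = 0.06459
Wq = Lq/λ = 0.06459/6.28 = 0.01029 hr
W = Wq + 1/μ = 0.01029 + 0.25840 = 0.26868 hr

Final: 0.26868 hr


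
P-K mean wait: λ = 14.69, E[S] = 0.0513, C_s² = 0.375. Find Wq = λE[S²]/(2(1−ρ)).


ρ = λ·E[S] = 14.69·0.0513 = 0.7536
E[S²] = E[S]²(1+C_s²) = 0.0513²·(1+0.375) = 0.003619
Wq = λ·E[S²]/(2(1−ρ)) = 14.69·0.003619/(2·0.2464) = 0.10787 hr

Final: 0.10787 hr


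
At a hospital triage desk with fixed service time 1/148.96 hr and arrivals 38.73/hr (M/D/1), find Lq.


ρ = 38.73/148.96 = 0.2600
M/D/1: Lq = ρ²/(2(1−ρ)) = 0.06760/(2·0.7400) = 0.04568

Final: 0.04568


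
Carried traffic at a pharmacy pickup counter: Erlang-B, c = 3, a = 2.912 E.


B(3,2.912) = 0.335484 (Erlang-B)
Carried load = a(1 − B) = 2.912·(1 − 0.335484) = 2.912·0.664516 = 1.9351 E

Final: 1.9351 Erlangs


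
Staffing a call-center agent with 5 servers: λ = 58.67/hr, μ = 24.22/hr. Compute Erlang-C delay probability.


a = λ/μ = 2.4224; ρ = a/5 = 0.4845
P₀ = 0.086893 (from M/M/c formula)
C(c,a) = [a^c/(c!(1−ρ))]·P₀ = [83.40839/(120·0.5155)]·0.086893
= 1.34828·0.086893 = 0.117156

Final: 0.117156


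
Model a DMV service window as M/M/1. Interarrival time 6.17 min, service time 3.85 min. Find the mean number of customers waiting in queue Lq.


λ = 60/6.17 = 9.7245 /hr
μ = 60/3.85 = 15.5844 /hr
ρ = λ/μ = 9.7245/15.5844 = 0.6240
Lq = ρ²/(1−ρ) = 0.3894/0.3760 = 1.0355

Final: 1.0355


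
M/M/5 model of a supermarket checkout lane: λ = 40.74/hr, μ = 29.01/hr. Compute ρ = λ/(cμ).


ρ = λ/(cμ) = 40.74/(5·29.01) = 40.74/145.05 = 0.2809

Final: 0.2809


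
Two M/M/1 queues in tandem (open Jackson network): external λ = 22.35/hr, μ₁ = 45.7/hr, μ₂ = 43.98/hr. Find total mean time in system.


Each node sees arrival rate λ = 22.35/hr (tandem ⇒ throughput preserved).
W₁ = 1/(μ₁−λ) = 1/(45.7−22.35) = 0.04283 hr
W₂ = 1/(μ₂−λ) = 1/(43.98−22.35) = 0.04623 hr
W_total = W₁ + W₂ = 0.04283 + 0.04623 = 0.08906 hr

Final: 0.08906 hr


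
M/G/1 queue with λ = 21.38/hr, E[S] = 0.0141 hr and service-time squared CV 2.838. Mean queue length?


ρ = λ·E[S] = 21.38·0.0141 = 0.3015
Lq = ρ²(1+C_s²)/(2(1−ρ)) = 0.09088·(1+2.838)/(2·0.6985)
= 0.09088·3.8380/1.3971 = 0.24965

Final: 0.24965


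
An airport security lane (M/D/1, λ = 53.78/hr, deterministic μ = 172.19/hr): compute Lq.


ρ = 53.78/172.19 = 0.3123
M/D/1: Lq = ρ²/(2(1−ρ)) = 0.09755/(2·0.6877) = 0.07093

Final: 0.07093


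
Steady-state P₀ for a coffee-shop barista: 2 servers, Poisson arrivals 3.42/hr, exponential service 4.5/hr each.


a = λ/μ = 3.42/4.5 = 0.7600; ρ = a/c = 0.3800
Σ_{k=0}^{1} a^k/k! (terms k=0..1) = 1.00000 + 0.76000 = 1.76000
Tail: a^2/(2!(1−ρ)) = 0.57760/(2·0.6200) = 0.46581
P₀ = 1/(1.76000 + 0.46581) = 1/2.22581 = 0.449275

Final: 0.449275


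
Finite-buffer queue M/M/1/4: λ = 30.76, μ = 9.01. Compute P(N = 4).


ρ = λ/μ = 30.76/9.01 = 3.4140
P_K = (1−ρ)ρ^K/(1−ρ^(K+1)) = (-2.4140·135.845783)/(1 − 463.775392)
= -327.929609/-462.775392 = 0.708615

Final: 0.708615


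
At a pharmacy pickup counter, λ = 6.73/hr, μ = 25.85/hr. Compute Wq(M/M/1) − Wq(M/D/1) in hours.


ρ = 6.73/25.85 = 0.2603
Wq(M/M/1) = ρ/(μ−λ) = 0.2603/19.12 = 0.01362 hr
Wq(M/D/1) = ρ/(2(μ−λ)) = 0.006808 hr
Savings = 0.01362 − 0.006808 = 0.006808 hr

Final: 0.006808 hr


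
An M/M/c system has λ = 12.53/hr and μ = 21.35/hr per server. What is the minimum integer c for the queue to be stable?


Stability requires cμ > λ ⇔ c > λ/μ.
λ/μ = 12.53/21.35 = 0.5869
Minimum integer c = ⌊0.5869⌋ + 1 = 1
Check: 1·21.35 = 21.35 > 12.53, while 0·21.35 = 0.00 ≤ 12.53

Final: 1 servers


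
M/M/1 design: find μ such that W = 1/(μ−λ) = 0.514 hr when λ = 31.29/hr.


W = 1/(μ−λ) ⇒ μ − λ = 1/W = 1/0.514 = 1.9455
μ = λ + 1/W = 31.29 + 1.9455 = 33.2355 per hr

Final: 33.2355 /hr


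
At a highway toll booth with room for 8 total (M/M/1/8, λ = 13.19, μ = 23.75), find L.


ρ = 13.19/23.75 = 0.5554
L = ρ[1 − (K+1)ρ^K + Kρ^(K+1)] / [(1−ρ)(1−ρ^(K+1))]
Numerator: 0.5554·(1 − 9·0.009050 + 8·0.005026) = 0.532464
Denominator: (0.4446)·(0.994974) = 0.442397
L = 0.532464/0.442397 = 1.2036

Final: 1.2036


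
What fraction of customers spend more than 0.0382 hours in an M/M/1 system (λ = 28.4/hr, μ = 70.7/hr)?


W ~ Exponential(μ−λ) for M/M/1.
μ − λ = 70.7 − 28.4 = 42.3000
P(W > t) = e^{−(μ−λ)t} = e^{−1.6159} = 0.198720

Final: 0.198720


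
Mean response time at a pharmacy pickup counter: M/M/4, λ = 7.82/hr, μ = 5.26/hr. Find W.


a = 1.4867; ρ = 0.3717; P₀ = 0.224043
Lq = P₀·a^c·ρ/(c!(1−ρ)²) = 0.04293
Wq = Lq/λ = 0.04293/7.82 = 0.005490 hr
W = Wq + 1/μ = 0.005490 + 0.19011 = 0.19560 hr

Final: 0.19560 hr


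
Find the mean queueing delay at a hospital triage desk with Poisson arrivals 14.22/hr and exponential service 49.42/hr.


ρ = 14.22/49.42 = 0.2877
Wq = ρ/(μ−λ) = 0.2877/(49.42 − 14.22) = 0.2877/35.20 = 0.008174 hr

Final: 0.008174 hr


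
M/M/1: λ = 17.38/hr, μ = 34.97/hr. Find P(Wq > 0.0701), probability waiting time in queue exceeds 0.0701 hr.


ρ = 17.38/34.97 = 0.4970
P(Wq > t) = ρ·e^{−(μ−λ)t} = 0.4970·e^{−1.2331}
= 0.4970·0.291400 = 0.144825

Final: 0.144825


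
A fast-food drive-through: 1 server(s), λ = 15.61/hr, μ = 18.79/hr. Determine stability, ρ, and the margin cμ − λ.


Total capacity cμ = 1·18.79 = 18.79/hr
ρ = λ/(cμ) = 15.61/18.79 = 0.8308
Stable ⇔ ρ < 1: YES
Spare capacity = cμ − λ = 18.79 − 15.61 = 3.18/hr

Final: ρ = 0.8308; stable; margin = 3.18/hr


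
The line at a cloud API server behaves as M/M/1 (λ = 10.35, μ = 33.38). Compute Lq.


ρ = 10.35/33.38 = 0.3101
Lq = ρ²/(1−ρ) = 0.09614/0.6899 = 0.1393

Final: 0.1393


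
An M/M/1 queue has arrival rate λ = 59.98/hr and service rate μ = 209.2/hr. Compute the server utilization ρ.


ρ = λ/μ = 59.98/209.2 = 0.2867

Final: 0.2867


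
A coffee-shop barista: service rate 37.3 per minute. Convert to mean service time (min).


Mean service time = 1/μ = 1/37.3 minute = 0.02681 minute
In minutes: 0.02681 × 1 = 0.02681 min

Final: 0.02681 min


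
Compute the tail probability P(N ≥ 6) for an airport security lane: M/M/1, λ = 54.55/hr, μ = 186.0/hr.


ρ = 54.55/186.0 = 0.2933
P(N ≥ n) = ρ^n = 0.2933^6 = 0.0006363

Final: 0.0006363


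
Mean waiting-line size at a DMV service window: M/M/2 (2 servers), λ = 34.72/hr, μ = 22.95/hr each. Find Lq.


a = λ/μ = 1.5129; ρ = a/2 = 0.7564
P₀ = 0.138675
Lq = P₀·a^c·ρ / (c!·(1−ρ)²) = 0.138675·2.28873·0.7564/(2·0.05933)
= 2.02335

Final: 2.02335


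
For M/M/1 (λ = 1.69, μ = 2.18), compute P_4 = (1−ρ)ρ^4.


ρ = 1.69/2.18 = 0.7752
P_n = (1−ρ)·ρ^n = (1 − 0.7752)·0.7752^4 = 0.2248·0.361178 = 0.081182

Final: 0.081182


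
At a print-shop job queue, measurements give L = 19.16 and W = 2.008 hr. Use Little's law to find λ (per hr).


λ = L/W = 19.16/2.008 = 9.5418 /hr

Final: 9.5418 /hr


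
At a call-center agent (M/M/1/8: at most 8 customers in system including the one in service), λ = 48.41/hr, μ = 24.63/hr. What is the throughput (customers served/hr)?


ρ = 1.9655; P_K = (1−ρ)ρ^8/(1−ρ^9) = 0.492346
λ_eff = λ(1 − P_K) = 48.41·(1 − 0.492346) = 48.41·0.507654 = 24.5756 /hr

Final: 24.5756 /hr


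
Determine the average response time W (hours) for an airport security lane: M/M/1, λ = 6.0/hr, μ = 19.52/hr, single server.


W = 1/(μ−λ) = 1/(19.52 − 6.0) = 1/13.52 = 0.07396 hr

Final: 0.07396 hr


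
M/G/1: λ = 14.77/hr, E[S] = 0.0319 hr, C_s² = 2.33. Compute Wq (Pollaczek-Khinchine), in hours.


ρ = λ·E[S] = 14.77·0.0319 = 0.4712
E[S²] = E[S]²(1+C_s²) = 0.0319²·(1+2.33) = 0.003389
Wq = λ·E[S²]/(2(1−ρ)) = 14.77·0.003389/(2·0.5288) = 0.04732 hr

Final: 0.04732 hr


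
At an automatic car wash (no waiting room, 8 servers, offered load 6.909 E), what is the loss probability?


B(c,a) = (a^c/c!) / Σ_{k=0}^{c} a^k/k!
a^8/8! = 128.765945
Σ terms (k=0..8): 1.00000 + 6.90900 + 23.86714 + 54.96602 + 94.94007 + 131.18818 + 151.06319 + 149.09937 + 128.76594 = 741.798923
B = 128.765945/741.798923 = 0.173586

Final: 0.173586


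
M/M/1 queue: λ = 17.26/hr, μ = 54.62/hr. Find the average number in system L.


ρ = λ/μ = 17.26/54.62 = 0.3160
L = ρ/(1−ρ) = 0.3160/(1 − 0.3160) = 0.3160/0.6840 = 0.4620

Final: 0.4620


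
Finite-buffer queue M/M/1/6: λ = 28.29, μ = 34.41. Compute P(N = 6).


ρ = λ/μ = 28.29/34.41 = 0.8221
P_K = (1−ρ)ρ^K/(1−ρ^(K+1)) = (0.1779·0.308809)/(1 − 0.253886)
= 0.054923/0.746114 = 0.073612

Final: 0.073612


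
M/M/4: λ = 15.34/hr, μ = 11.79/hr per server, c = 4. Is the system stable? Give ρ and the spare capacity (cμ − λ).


Total capacity cμ = 4·11.79 = 47.16/hr
ρ = λ/(cμ) = 15.34/47.16 = 0.3253
Stable ⇔ ρ < 1: YES
Spare capacity = cμ − λ = 47.16 − 15.34 = 31.82/hr

Final: ρ = 0.3253; stable; margin = 31.82/hr


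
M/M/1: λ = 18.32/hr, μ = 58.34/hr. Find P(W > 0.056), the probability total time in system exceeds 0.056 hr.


W ~ Exponential(μ−λ) for M/M/1.
μ − λ = 58.34 − 18.32 = 40.0200
P(W > t) = e^{−(μ−λ)t} = e^{−2.2411} = 0.106339

Final: 0.106339


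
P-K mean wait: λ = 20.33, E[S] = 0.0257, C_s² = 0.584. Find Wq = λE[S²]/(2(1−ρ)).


ρ = λ·E[S] = 20.33·0.0257 = 0.5225
E[S²] = E[S]²(1+C_s²) = 0.0257²·(1+0.584) = 0.001046
Wq = λ·E[S²]/(2(1−ρ)) = 20.33·0.001046/(2·0.4775) = 0.02227 hr

Final: 0.02227 hr
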